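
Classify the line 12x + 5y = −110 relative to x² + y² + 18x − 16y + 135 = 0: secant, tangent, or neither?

Substituting the line into the circle gives 169x² + 4050x + 24275 = 0.
Discriminant = (4050)² − 4·169·(24275) = −7400 < 0.
No real roots: the line does not meet the circle.

neither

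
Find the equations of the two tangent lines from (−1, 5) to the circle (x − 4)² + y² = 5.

x + 2y = 9 and 2x + y = 3

Write the tangent as mx − y + (5 − m·(−1)) = 0 and set its distance from the centre to √5:
(5m − (−5))² = 5(m² + 1)
2m² + 5m + 2 = 0, so m = −1/2 or m = −2.
Through (−1, 5) these give x + 2y = 9 and 2x + y = 3.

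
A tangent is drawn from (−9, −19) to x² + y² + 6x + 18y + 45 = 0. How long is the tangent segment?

With centre O = (−3, −9), |OP|² = 136 and r² = 45.
The tangent meets the radius at right angles, so tangent² = |PO|² − r² = 136 − 45 = 91.

√91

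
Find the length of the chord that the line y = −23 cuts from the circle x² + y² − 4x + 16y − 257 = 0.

Centre (2, −8), r² = 325. Perpendicular distance d from centre to line = |15| / √1 = 15.
Half the chord is √(r² − d²) = √(100), so the full chord is 20.

20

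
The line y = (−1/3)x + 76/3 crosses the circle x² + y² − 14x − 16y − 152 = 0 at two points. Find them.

(4, 24) and (19, 19)

From the line, y = (76 − x)/3. Substituting:
10x² − 230x + 760 = 0  ⟹  x² − 23x + 76 = 0
x = 19 or x = 4, giving (19, 19) and (4, 24).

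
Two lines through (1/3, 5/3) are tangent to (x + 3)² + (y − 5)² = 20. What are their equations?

2x − y = −1 and x − 2y = −3

Let a tangent through (1/3, 5/3) have slope m. Its distance from (−3, 5) must equal 2√5:
(−10/3m − (10/3))² = 20(m² + 1)
2m² − 5m + 2 = 0, so m = 2 or m = 1/2.
Through (1/3, 5/3) these give 2x − y = −1 and x − 2y = −3.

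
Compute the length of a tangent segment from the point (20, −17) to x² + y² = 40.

With centre O = (0, 0), |OP|² = 689 and r² = 40.
Power of the point: PT² = |PO|² − r² = 649, so PT = √649.

√649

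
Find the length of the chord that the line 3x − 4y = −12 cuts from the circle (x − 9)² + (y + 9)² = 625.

The distance from (9, −9) to the line is 75/√25, and r² = 625.
Chord = 2√(r² − d²) = 2·√(400) = 40.

40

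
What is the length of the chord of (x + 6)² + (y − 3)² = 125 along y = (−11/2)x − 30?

10√5

Express y = (−60 − 11x)/2 and substitute into the circle:
125x² + 1500x + 4000 = 0  ⟹  x² + 12x + 32 = 0
x = −4 or x = −8, giving (−4, −8) and (−8, 14).
Chord length = distance between (−4, −8) and (−8, 14) = √500 = 10√5.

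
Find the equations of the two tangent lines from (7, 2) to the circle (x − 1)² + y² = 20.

x + 2y = 11 and 2x − y = 12

Write the tangent as mx − y + (2 − m·(7)) = 0 and set its distance from the centre to 2√5:
[m·(−6) − (−2)]² = 20(m² + 1)
2m² − 3m − 2 = 0, so m = −1/2 or m = 2.
With m = −1/2: x + 2y = 11. With m = 2: 2x − y = 12.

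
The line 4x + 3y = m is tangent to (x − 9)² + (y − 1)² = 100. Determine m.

m = −11 or m = 89

The line touches the circle iff its distance from (9, 1) is 10:
|4·9 + 3·1 − m| / √25 = 10
|m − (39)| = 10·5, so m = 89 or m = −11.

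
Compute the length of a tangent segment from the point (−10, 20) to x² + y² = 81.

Centre (0, 0), r² = 81. |PO|² = (−10)² + (20)² = 500.
By the tangent–radius right angle, tangent length = √(|PO|² − r²) = √419.

√419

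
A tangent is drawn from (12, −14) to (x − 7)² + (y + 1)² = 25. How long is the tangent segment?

The centre is (7, −1) and r = 5. The square of the distance from P to the centre is 25 + 169 = 194.
Power of the point: PT² = |PO|² − r² = 169, so PT = 13.

13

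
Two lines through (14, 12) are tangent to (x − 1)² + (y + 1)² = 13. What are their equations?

A line y − (12) = m(x − (14)) is tangent when its distance from (1, −1) is √13:
[m·(−13) − (−13)]² = 13(m² + 1)
6m² − 13m + 6 = 0, so m = 2/3 or m = 3/2.
With m = 2/3: 2x − 3y = −8. With m = 3/2: 3x − 2y = 18.

2x − 3y = −8 and 3x − 2y = 18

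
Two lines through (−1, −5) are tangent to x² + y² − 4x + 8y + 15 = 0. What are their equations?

Write the tangent as mx − y + (−5 − m·(−1)) = 0 and set its distance from the centre to √5:
(3m − (1))² = 5(m² + 1)
2m² − 3m − 2 = 0, so m = −1/2 or m = 2.
Through (−1, −5) these give x + 2y = −11 and 2x − y = 3.

x + 2y = −11 and 2x − y = 3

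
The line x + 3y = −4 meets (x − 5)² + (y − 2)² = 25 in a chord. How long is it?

√10

The distance from (5, 2) to the line is 15/√10, and r² = 25.
Chord = 2√(r² − d²) = 2·√(5/2) = √10.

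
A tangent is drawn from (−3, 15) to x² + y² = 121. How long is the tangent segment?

√113

The centre is (0, 0) and r = 11. The square of the distance from P to the centre is 9 + 225 = 234.
The tangent meets the radius at right angles, so tangent² = |PO|² − r² = 234 − 121 = 113.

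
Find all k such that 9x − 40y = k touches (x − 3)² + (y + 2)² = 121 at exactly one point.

Tangency holds when the distance from the centre (3, −2) to the line equals the radius 11:
|9·3 − 40·(−2) − k| / √1681 = 11
|k − (107)| = 11·41, so k = 558 or k = −344.

k = −344 or k = 558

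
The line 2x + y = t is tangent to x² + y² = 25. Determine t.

For a tangent, require d(centre, line) = r = 5.
|2·0 + 1·0 − t| / √5 = 5
|t| = 5√5.

t = ±5√5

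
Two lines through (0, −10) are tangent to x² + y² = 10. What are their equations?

3x − y = 10 and 3x + y = −10

A line y − (−10) = m(x − (0)) is tangent when its distance from (0, 0) is √10:
(0m − (10))² = 10(m² + 1)
m² − 9 = 0, so m = 3 or m = −3.
Through (0, −10) these give 3x − y = 10 and 3x + y = −10.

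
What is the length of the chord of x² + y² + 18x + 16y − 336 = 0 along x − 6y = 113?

6√37

Express y = (−113 + x)/6 and substitute into the circle:
37x² + 518x − 10175 = 0  ⟹  x² + 14x − 275 = 0
x = 11 or x = −25, giving (11, −17) and (−25, −23).
Chord length = distance between (11, −17) and (−25, −23) = √1332 = 6√37.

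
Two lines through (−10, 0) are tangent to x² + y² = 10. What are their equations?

Let a tangent through (−10, 0) have slope m. Its distance from (0, 0) must equal √10:
[m·(10) − (0)]² = 10(m² + 1)
9m² − 1 = 0, so m = 1/3 or m = −1/3.
With m = 1/3: x − 3y = −10. With m = −1/3: x + 3y = −10.

x − 3y = −10 and x + 3y = −10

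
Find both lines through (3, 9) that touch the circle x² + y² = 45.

2x + y = 15 and x − 2y = −15

Write the tangent as mx − y + (9 − m·(3)) = 0 and set its distance from the centre to 3√5:
[m·(−3) − (−9)]² = 45(m² + 1)
2m² + 3m − 2 = 0, so m = −2 or m = 1/2.
Through (3, 9) these give 2x + y = 15 and x − 2y = −15.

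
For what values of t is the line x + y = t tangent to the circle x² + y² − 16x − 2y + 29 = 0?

t = 9 ± 6√2

The line touches the circle iff its distance from (8, 1) is 6:
|1·8 + 1·1 − t| / √2 = 6
|t − (9)| = 6√2.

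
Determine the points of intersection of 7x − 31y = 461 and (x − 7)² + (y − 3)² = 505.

(−5, −16) and (26, −9)

From the line, y = (−461 + 7x)/31. Substituting:
1010x² − 21210x − 131300 = 0  ⟹  x² − 21x − 130 = 0
x = 26 or x = −5, giving (26, −9) and (−5, −16).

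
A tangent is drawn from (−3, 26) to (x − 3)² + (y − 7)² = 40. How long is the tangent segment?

The centre is (3, 7) and r = 2√10. The square of the distance from P to the centre is 36 + 361 = 397.
Power of the point: PT² = |PO|² − r² = 357, so PT = √357.

√357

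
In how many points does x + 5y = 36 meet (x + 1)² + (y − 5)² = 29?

Substituting the line into the circle gives 26x² + 28x − 579 = 0.
Δ = 784 − (−60216) = 61000.
Two real roots: the line is a secant.

2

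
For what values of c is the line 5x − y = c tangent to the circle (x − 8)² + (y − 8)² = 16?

The line touches the circle iff its distance from (8, 8) is 4:
|5·8 − 1·8 − c| / √26 = 4
|c − (32)| = 4√26.

c = 32 ± 4√26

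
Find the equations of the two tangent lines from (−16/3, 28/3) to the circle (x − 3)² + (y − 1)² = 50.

7x + y = −28 and x + 7y = 60

Write the tangent as mx − y + (28/3 − m·(−16/3)) = 0 and set its distance from the centre to 5√2:
[m·(25/3) − (−25/3)]² = 50(m² + 1)
7m² + 50m + 7 = 0, so m = −7 or m = −1/7.
With m = −7: 7x + y = −28. With m = −1/7: x + 7y = 60.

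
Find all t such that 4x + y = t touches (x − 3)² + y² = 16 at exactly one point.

t = 12 ± 4√17

For a tangent, require d(centre, line) = r = 4.
|4·3 + 1·0 − t| / √17 = 4
|t − (12)| = 4√17.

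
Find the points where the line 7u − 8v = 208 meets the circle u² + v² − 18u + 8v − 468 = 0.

From the line, v = (−208 + 7u)/8. Substituting:
113u² − 3616u = 0  ⟹  u² − 32u = 0
u = 32 or u = 0, giving (32, 2) and (0, −26).

(0, −26) and (32, 2)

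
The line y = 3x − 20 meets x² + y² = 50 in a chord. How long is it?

Express y = 3x − 20 and substitute into the circle:
10x² − 120x + 350 = 0  ⟹  x² − 12x + 35 = 0
x = 7 or x = 5, giving (7, 1) and (5, −5).
|(7, 1) − (5, −5)| = √((2)² + (6)²) = 2√10.

2√10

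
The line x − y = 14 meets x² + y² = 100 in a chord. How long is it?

2√2

Substitute y = x − 14:
2x² − 28x + 96 = 0  ⟹  x² − 14x + 48 = 0
x = 8 or x = 6, giving (8, −6) and (6, −8).
Chord length = distance between (8, −6) and (6, −8) = √8 = 2√2.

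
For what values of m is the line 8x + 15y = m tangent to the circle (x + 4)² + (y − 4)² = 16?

m = −40 or m = 96

Tangency holds when the distance from the centre (−4, 4) to the line equals the radius 4:
|8·(−4) + 15·4 − m| / √289 = 4
|m − (28)| = 4·17, so m = 96 or m = −40.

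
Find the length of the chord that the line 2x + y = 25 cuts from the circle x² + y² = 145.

4√5

Centre (0, 0), r² = 145. Perpendicular distance d from centre to line = |−25| / √5 = 25/√5.
Half the chord is √(r² − d²) = √(20), so the full chord is 4√5.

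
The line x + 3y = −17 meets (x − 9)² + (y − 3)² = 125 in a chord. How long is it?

√10

Substitute y = (−17 − x)/3:
10x² − 110x + 280 = 0  ⟹  x² − 11x + 28 = 0
x = 7 or x = 4, giving (7, −8) and (4, −7).
Chord length = distance between (7, −8) and (4, −7) = √10 = √10.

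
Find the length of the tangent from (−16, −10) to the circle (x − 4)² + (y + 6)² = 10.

√406

The centre is (4, −6) and r = √10. The square of the distance from P to the centre is 400 + 16 = 416.
Power of the point: PT² = |PO|² − r² = 406, so PT = √406.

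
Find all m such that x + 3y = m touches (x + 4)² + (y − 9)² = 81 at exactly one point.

m = 23 ± 9√10

The line touches the circle iff its distance from (−4, 9) is 9:
|1·(−4) + 3·9 − m| / √10 = 9
|m − (23)| = 9√10.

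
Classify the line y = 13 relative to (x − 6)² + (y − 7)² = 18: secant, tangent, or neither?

Centre (6, 7), r² = 18. Distance² from centre to line = (−6)² = 36.
Since d² > r², the line lies outside the circle.

neither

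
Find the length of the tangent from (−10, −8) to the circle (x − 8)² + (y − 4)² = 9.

3√51

With centre O = (8, 4), |OP|² = 468 and r² = 9.
By the tangent–radius right angle, tangent length = √(|PO|² − r²) = √459 = 3√51.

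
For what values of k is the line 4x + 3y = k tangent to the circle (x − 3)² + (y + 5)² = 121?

Tangency holds when the distance from the centre (3, −5) to the line equals the radius 11:
|4·3 + 3·(−5) − k| / √25 = 11
|k − (−3)| = 11·5, so k = 52 or k = −58.

k = −58 or k = 52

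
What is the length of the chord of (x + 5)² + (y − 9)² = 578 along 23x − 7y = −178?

Substitute y = (178 + 23x)/7:
578x² + 5780x − 13872 = 0  ⟹  x² + 10x − 24 = 0
x = 2 or x = −12, giving (2, 32) and (−12, −14).
|(2, 32) − (−12, −14)| = √((14)² + (46)²) = 34√2.

34√2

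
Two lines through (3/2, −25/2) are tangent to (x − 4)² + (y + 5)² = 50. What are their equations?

A line y − (−25/2) = m(x − (3/2)) is tangent when its distance from (4, −5) is 5√2:
[m·(5/2) − (15/2)]² = 50(m² + 1)
7m² + 6m − 1 = 0, so m = 1/7 or m = −1.
With m = 1/7: x − 7y = 89. With m = −1: x + y = −11.

x − 7y = 89 and x + y = −11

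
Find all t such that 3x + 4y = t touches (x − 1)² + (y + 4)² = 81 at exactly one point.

t = −58 or t = 32

Tangency holds when the distance from the centre (1, −4) to the line equals the radius 9:
|3·1 + 4·(−4) − t| / √25 = 9
|t − (−13)| = 9·5, so t = 32 or t = −58.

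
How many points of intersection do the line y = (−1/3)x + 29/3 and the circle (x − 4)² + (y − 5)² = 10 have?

1

Substituting the line into the circle gives 10x² − 100x + 250 = 0.
Δ = 10000 − 10000 = 0.
A repeated root: the line is tangent.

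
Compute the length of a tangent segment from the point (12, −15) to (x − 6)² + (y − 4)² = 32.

√365

Centre (6, 4), r² = 32. |PO|² = (6)² + (−19)² = 397.
The tangent meets the radius at right angles, so tangent² = |PO|² − r² = 397 − 32 = 365.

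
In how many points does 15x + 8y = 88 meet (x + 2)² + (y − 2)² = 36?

1

Centre (−2, 2), r² = 36. Distance² from centre to line = (−102)²/289 = 36.
Since d² = r², the line is tangent.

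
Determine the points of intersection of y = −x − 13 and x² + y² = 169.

(−13, 0) and (0, −13)

Substitute y = −x − 13:
2x² + 26x = 0  ⟹  x² + 13x = 0
x = 0 or x = −13, giving (0, −13) and (−13, 0).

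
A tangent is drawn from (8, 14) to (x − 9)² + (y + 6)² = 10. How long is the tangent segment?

Centre (9, −6), r² = 10. |PO|² = (−1)² + (20)² = 401.
By the tangent–radius right angle, tangent length = √(|PO|² − r²) = √391.

√391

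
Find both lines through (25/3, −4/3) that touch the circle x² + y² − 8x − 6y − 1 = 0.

x − 5y = 15 and 5x − y = 43

A line y − (−4/3) = m(x − (25/3)) is tangent when its distance from (4, 3) is √26:
[m·(−13/3) − (13/3)]² = 26(m² + 1)
5m² − 26m + 5 = 0, so m = 1/5 or m = 5.
Through (25/3, −4/3) these give x − 5y = 15 and 5x − y = 43.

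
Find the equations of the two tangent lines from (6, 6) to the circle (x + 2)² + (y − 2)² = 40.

3x − y = 12 and x + 3y = 24

Write the tangent as mx − y + (6 − m·(6)) = 0 and set its distance from the centre to 2√10:
[m·(−8) − (−4)]² = 40(m² + 1)
3m² − 8m − 3 = 0, so m = 3 or m = −1/3.
Through (6, 6) these give 3x − y = 12 and x + 3y = 24.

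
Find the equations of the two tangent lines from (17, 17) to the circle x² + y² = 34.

Write the tangent as mx − y + (17 − m·(17)) = 0 and set its distance from the centre to √34:
(−17m − (−17))² = 34(m² + 1)
15m² − 34m + 15 = 0, so m = 5/3 or m = 3/5.
With m = 5/3: 5x − 3y = 34. With m = 3/5: 3x − 5y = −34.

5x − 3y = 34 and 3x − 5y = −34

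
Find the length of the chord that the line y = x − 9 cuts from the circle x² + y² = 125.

13√2

The distance from (0, 0) to the line is 9/√2, and r² = 125.
Half the chord is √(r² − d²) = √(169/2), so the full chord is 13√2.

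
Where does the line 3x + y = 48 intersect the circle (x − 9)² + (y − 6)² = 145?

Substitute y = −3x + 48:
10x² − 270x + 1700 = 0  ⟹  x² − 27x + 170 = 0
x = 17 or x = 10, giving (17, −3) and (10, 18).

(10, 18) and (17, −3)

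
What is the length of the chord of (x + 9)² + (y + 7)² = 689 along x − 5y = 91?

9√26

Centre (−9, −7), r² = 689. Perpendicular distance d from centre to line = |−65| / √26 = 65/√26.
Half the chord is √(r² − d²) = √(1053/2), so the full chord is 9√26.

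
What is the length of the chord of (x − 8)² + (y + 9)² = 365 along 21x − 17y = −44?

√730

Express y = (44 + 21x)/17 and substitute into the circle:
730x² + 3650x − 48180 = 0  ⟹  x² + 5x − 66 = 0
x = 6 or x = −11, giving (6, 10) and (−11, −11).
Chord length = distance between (6, 10) and (−11, −11) = √730 = √730.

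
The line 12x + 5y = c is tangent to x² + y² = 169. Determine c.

c = −169 or c = 169

Tangency holds when the distance from the centre (0, 0) to the line equals the radius 13:
|12·0 + 5·0 − c| / √169 = 13
|c| = 13·13, so c = 169 or c = −169.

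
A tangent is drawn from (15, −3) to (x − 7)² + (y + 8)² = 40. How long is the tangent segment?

With centre O = (7, −8), |OP|² = 89 and r² = 40.
The tangent meets the radius at right angles, so tangent² = |PO|² − r² = 89 − 40 = 49.

7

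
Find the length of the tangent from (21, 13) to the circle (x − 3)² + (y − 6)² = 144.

√229

With centre O = (3, 6), |OP|² = 373 and r² = 144.
By the tangent–radius right angle, tangent length = √(|PO|² − r²) = √229.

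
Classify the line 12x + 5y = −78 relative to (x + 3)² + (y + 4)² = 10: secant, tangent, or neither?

Centre (−3, −4), r² = 10. Distance² from centre to line = (22)²/169 = 484/169.
Since d² < r², the line cuts the circle twice.

secant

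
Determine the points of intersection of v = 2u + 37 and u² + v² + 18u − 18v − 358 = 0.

(−23, −9) and (−3, 31)

Substitute v = 2u + 37:
5u² + 130u + 345 = 0  ⟹  u² + 26u + 69 = 0
u = −3 or u = −23, giving (−3, 31) and (−23, −9).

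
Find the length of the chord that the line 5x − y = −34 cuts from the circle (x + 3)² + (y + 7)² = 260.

6√26

The distance from (−3, −7) to the line is 26/√26, and r² = 260.
Half the chord is √(r² − d²) = √(234), so the full chord is 6√26.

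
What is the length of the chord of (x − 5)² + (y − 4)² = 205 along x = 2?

The distance from (5, 4) to the line is 3, and r² = 205.
Chord = 2√(r² − d²) = 2·√(196) = 28.

28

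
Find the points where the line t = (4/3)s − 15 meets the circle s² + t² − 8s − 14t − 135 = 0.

(6, −7) and (18, 9)

From the line, t = (−45 + 4s)/3. Substituting:
25s² − 600s + 2700 = 0  ⟹  s² − 24s + 108 = 0
s = 18 or s = 6, giving (18, 9) and (6, −7).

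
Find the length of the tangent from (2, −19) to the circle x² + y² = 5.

The centre is (0, 0) and r = √5. The square of the distance from P to the centre is 4 + 361 = 365.
The tangent meets the radius at right angles, so tangent² = |PO|² − r² = 365 − 5 = 360.

6√10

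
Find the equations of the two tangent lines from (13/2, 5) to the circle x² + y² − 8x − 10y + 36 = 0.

2x + y = 18 and 2x − y = 8

Write the tangent as mx − y + (5 − m·(13/2)) = 0 and set its distance from the centre to √5:
[m·(−5/2) − (0)]² = 5(m² + 1)
m² − 4 = 0, so m = −2 or m = 2.
With m = −2: 2x + y = 18. With m = 2: 2x − y = 8.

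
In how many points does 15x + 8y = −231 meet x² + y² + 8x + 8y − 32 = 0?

0

d² = (15·(−4) + 8·(−4) − (−231))²/289 = 19321/289; r² = 64.
Since d² > r², the line lies outside the circle.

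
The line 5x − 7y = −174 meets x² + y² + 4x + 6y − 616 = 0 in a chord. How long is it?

3√74

Express y = (174 + 5x)/7 and substitute into the circle:
74x² + 2146x + 7400 = 0  ⟹  x² + 29x + 100 = 0
x = −4 or x = −25, giving (−4, 22) and (−25, 7).
|(−4, 22) − (−25, 7)| = √((21)² + (15)²) = 3√74.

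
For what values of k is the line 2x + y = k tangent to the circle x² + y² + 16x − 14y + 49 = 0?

k = −9 ± 8√5

Tangency holds when the distance from the centre (−8, 7) to the line equals the radius 8:
|2·(−8) + 1·7 − k| / √5 = 8
|k − (−9)| = 8√5.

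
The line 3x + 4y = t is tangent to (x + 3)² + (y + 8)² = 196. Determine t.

t = −111 or t = 29

Tangency holds when the distance from the centre (−3, −8) to the line equals the radius 14:
|3·(−3) + 4·(−8) − t| / √25 = 14
|t − (−41)| = 14·5, so t = 29 or t = −111.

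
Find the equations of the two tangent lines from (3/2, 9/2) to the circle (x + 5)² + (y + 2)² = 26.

A line y − (9/2) = m(x − (3/2)) is tangent when its distance from (−5, −2) is √26:
(−13/2m − (−13/2))² = 26(m² + 1)
5m² − 26m + 5 = 0, so m = 5 or m = 1/5.
Through (3/2, 9/2) these give 5x − y = 3 and x − 5y = −21.

5x − y = 3 and x − 5y = −21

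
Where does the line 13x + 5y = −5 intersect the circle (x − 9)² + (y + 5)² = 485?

Substitute y = (−5 − 13x)/5:
194x² − 970x − 9700 = 0  ⟹  x² − 5x − 50 = 0
x = 10 or x = −5, giving (10, −27) and (−5, 12).

(−5, 12) and (10, −27)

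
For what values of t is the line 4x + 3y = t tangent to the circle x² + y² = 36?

For a tangent, require d(centre, line) = r = 6.
|4·0 + 3·0 − t| / √25 = 6
|t| = 6·5, so t = 30 or t = −30.

t = −30 or t = 30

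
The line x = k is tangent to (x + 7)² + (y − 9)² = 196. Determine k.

The line touches the circle iff its distance from (−7, 9) is 14:
|1·(−7) + 0·9 − k| / √1 = 14
|k − (−7)| = 14, so k = 7 or k = −21.

k = −21 or k = 7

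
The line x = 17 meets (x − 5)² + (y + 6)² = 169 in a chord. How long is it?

10

The distance from (5, −6) to the line is 12, and r² = 169.
Half the chord is √(r² − d²) = √(25), so the full chord is 10.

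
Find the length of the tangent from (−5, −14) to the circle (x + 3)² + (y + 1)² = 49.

With centre O = (−3, −1), |OP|² = 173 and r² = 49.
By the tangent–radius right angle, tangent length = √(|PO|² − r²) = √124 = 2√31.

2√31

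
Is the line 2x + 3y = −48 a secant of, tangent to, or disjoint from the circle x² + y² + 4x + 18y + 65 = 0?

disjoint

Centre (−2, −9), r² = 20. Distance² from centre to line = (17)²/13 = 289/13.
Since d² > r², the line lies outside the circle.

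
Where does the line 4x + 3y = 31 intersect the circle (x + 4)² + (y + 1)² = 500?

From the line, y = (31 − 4x)/3. Substituting:
25x² − 200x − 3200 = 0  ⟹  x² − 8x − 128 = 0
x = 16 or x = −8, giving (16, −11) and (−8, 21).

(−8, 21) and (16, −11)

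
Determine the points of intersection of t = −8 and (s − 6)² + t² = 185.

(−5, −8) and (17, −8)

Substitute t = −8:
s² − 12s − 85 = 0
s = 17 or s = −5, giving (17, −8) and (−5, −8).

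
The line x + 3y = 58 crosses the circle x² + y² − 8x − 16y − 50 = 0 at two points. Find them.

From the line, y = (58 − x)/3. Substituting:
10x² − 140x + 130 = 0  ⟹  x² − 14x + 13 = 0
x = 13 or x = 1, giving (13, 15) and (1, 19).

(1, 19) and (13, 15)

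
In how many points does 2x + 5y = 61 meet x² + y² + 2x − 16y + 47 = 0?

0

Substituting the line into the circle gives 29x² − 34x + 16 = 0.
Discriminant = (−34)² − 4·29·(16) = −700 < 0.
No real roots: the line does not meet the circle.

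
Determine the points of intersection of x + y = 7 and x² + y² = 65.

(−1, 8) and (8, −1)

Substitute y = −x + 7:
2x² − 14x − 16 = 0  ⟹  x² − 7x − 8 = 0
x = 8 or x = −1, giving (8, −1) and (−1, 8).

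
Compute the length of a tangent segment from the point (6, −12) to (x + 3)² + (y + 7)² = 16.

With centre O = (−3, −7), |OP|² = 106 and r² = 16.
Power of the point: PT² = |PO|² − r² = 90, so PT = 3√10.

3√10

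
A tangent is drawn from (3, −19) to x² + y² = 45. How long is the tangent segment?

5√13

The centre is (0, 0) and r = 3√5. The square of the distance from P to the centre is 9 + 361 = 370.
By the tangent–radius right angle, tangent length = √(|PO|² − r²) = √325 = 5√13.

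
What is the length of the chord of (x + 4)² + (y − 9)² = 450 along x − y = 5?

24√2

Centre (−4, 9), r² = 450. Perpendicular distance d from centre to line = |−18| / √2 = 18/√2.
Half the chord is √(r² − d²) = √(288), so the full chord is 24√2.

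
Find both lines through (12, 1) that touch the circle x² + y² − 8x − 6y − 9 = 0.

5x + 3y = 63 and 3x − 5y = 31

A line y − (1) = m(x − (12)) is tangent when its distance from (4, 3) is √34:
(−8m − (2))² = 34(m² + 1)
15m² + 16m − 15 = 0, so m = −5/3 or m = 3/5.
Through (12, 1) these give 5x + 3y = 63 and 3x − 5y = 31.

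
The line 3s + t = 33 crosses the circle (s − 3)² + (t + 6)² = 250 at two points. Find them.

Substitute t = −3s + 33:
10s² − 240s + 1280 = 0  ⟹  s² − 24s + 128 = 0
s = 16 or s = 8, giving (16, −15) and (8, 9).

(8, 9) and (16, −15)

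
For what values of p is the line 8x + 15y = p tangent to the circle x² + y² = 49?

For a tangent, require d(centre, line) = r = 7.
|8·0 + 15·0 − p| / √289 = 7
|p| = 7·17, so p = 119 or p = −119.

p = −119 or p = 119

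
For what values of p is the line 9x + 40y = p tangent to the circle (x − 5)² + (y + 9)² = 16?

The line touches the circle iff its distance from (5, −9) is 4:
|9·5 + 40·(−9) − p| / √1681 = 4
|p − (−315)| = 4·41, so p = −151 or p = −479.

p = −479 or p = −151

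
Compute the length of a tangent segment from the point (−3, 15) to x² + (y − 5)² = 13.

Centre (0, 5), r² = 13. |PO|² = (−3)² + (10)² = 109.
Power of the point: PT² = |PO|² − r² = 96, so PT = 4√6.

4√6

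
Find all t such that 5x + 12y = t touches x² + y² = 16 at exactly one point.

Tangency holds when the distance from the centre (0, 0) to the line equals the radius 4:
|5·0 + 12·0 − t| / √169 = 4
|t| = 4·13, so t = 52 or t = −52.

t = −52 or t = 52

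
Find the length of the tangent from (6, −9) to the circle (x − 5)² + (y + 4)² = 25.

Centre (5, −4), r² = 25. |PO|² = (1)² + (−5)² = 26.
The tangent meets the radius at right angles, so tangent² = |PO|² − r² = 26 − 25 = 1.

1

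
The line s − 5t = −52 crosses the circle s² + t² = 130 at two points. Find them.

Express t = (52 + s)/5 and substitute into the circle:
26s² + 104s − 546 = 0  ⟹  s² + 4s − 21 = 0
s = 3 or s = −7, giving (3, 11) and (−7, 9).

(−7, 9) and (3, 11)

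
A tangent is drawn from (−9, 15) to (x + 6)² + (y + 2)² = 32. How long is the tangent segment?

Centre (−6, −2), r² = 32. |PO|² = (−3)² + (17)² = 298.
By the tangent–radius right angle, tangent length = √(|PO|² − r²) = √266.

√266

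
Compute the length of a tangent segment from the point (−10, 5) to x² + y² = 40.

Centre (0, 0), r² = 40. |PO|² = (−10)² + (5)² = 125.
The tangent meets the radius at right angles, so tangent² = |PO|² − r² = 125 − 40 = 85.

√85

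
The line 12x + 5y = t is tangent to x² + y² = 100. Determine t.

Tangency holds when the distance from the centre (0, 0) to the line equals the radius 10:
|12·0 + 5·0 − t| / √169 = 10
|t| = 10·13, so t = 130 or t = −130.

t = −130 or t = 130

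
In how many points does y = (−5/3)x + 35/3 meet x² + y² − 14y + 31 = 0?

d² = (5·0 + 3·7 − (35))²/34 = 98/17; r² = 18.
Since d² < r², the line cuts the circle twice.

2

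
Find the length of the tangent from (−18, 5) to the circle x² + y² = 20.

√329

Centre (0, 0), r² = 20. |PO|² = (−18)² + (5)² = 349.
The tangent meets the radius at right angles, so tangent² = |PO|² − r² = 349 − 20 = 329.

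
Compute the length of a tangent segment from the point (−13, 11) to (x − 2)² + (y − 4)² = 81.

√193

With centre O = (2, 4), |OP|² = 274 and r² = 81.
Power of the point: PT² = |PO|² − r² = 193, so PT = √193.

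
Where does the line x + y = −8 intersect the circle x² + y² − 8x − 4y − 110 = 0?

Substitute y = −x − 8:
2x² + 12x − 14 = 0  ⟹  x² + 6x − 7 = 0
x = 1 or x = −7, giving (1, −9) and (−7, −1).

(−7, −1) and (1, −9)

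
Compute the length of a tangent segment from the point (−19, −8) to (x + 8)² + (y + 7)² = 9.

The centre is (−8, −7) and r = 3. The square of the distance from P to the centre is 121 + 1 = 122.
The tangent meets the radius at right angles, so tangent² = |PO|² − r² = 122 − 9 = 113.

√113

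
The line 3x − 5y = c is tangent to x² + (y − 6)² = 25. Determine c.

c = −30 ± 5√34

The line touches the circle iff its distance from (0, 6) is 5:
|3·0 − 5·6 − c| / √34 = 5
|c − (−30)| = 5√34.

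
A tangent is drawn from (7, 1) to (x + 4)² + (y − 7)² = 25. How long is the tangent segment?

With centre O = (−4, 7), |OP|² = 157 and r² = 25.
By the tangent–radius right angle, tangent length = √(|PO|² − r²) = √132 = 2√33.

2√33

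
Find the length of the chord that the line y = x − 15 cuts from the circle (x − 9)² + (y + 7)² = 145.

Centre (9, −7), r² = 145. Perpendicular distance d from centre to line = |1| / √2 = 1/√2.
Half the chord is √(r² − d²) = √(289/2), so the full chord is 17√2.

17√2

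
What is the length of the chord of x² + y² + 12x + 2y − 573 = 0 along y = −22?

26

Centre (−6, −1), r² = 610. Perpendicular distance d from centre to line = |21| / √1 = 21.
Half the chord is √(r² − d²) = √(169), so the full chord is 26.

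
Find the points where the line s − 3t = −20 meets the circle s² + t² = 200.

From the line, t = (20 + s)/3. Substituting:
10s² + 40s − 1400 = 0  ⟹  s² + 4s − 140 = 0
s = 10 or s = −14, giving (10, 10) and (−14, 2).

(−14, 2) and (10, 10)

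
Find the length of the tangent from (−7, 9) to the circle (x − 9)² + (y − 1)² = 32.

12√2

With centre O = (9, 1), |OP|² = 320 and r² = 32.
Power of the point: PT² = |PO|² − r² = 288, so PT = 12√2.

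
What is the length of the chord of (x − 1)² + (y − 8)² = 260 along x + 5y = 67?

6√26

The distance from (1, 8) to the line is 26/√26, and r² = 260.
Chord = 2√(r² − d²) = 2·√(234) = 6√26.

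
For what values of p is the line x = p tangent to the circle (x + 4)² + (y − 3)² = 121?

p = −15 or p = 7

For a tangent, require d(centre, line) = r = 11.
|1·(−4) + 0·3 − p| / √1 = 11
|p − (−4)| = 11, so p = 7 or p = −15.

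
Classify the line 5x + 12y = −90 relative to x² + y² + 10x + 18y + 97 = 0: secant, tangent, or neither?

neither

Centre (−5, −9), r² = 9. Distance² from centre to line = (−43)²/169 = 1849/169.
Since d² > r², the line lies outside the circle.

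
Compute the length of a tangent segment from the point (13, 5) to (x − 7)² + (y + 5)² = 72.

The centre is (7, −5) and r = 6√2. The square of the distance from P to the centre is 36 + 100 = 136.
The tangent meets the radius at right angles, so tangent² = |PO|² − r² = 136 − 72 = 64.

8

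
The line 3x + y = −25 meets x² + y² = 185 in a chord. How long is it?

Substitute y = −3x − 25:
10x² + 150x + 440 = 0  ⟹  x² + 15x + 44 = 0
x = −4 or x = −11, giving (−4, −13) and (−11, 8).
|(−4, −13) − (−11, 8)| = √((7)² + (−21)²) = 7√10.

7√10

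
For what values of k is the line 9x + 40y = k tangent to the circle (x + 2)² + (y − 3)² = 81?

k = −267 or k = 471

Tangency holds when the distance from the centre (−2, 3) to the line equals the radius 9:
|9·(−2) + 40·3 − k| / √1681 = 9
|k − (102)| = 9·41, so k = 471 or k = −267.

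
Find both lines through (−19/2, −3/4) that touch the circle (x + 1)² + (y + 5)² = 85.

7x − 6y = −62 and 9x − 2y = −84

A line y − (−3/4) = m(x − (−19/2)) is tangent when its distance from (−1, −5) is √85:
[m·(17/2) − (−17/4)]² = 85(m² + 1)
12m² − 68m + 63 = 0, so m = 7/6 or m = 9/2.
With m = 7/6: 7x − 6y = −62. With m = 9/2: 9x − 2y = −84.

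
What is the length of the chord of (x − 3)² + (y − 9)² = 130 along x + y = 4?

The distance from (3, 9) to the line is 8/√2, and r² = 130.
Half the chord is √(r² − d²) = √(98), so the full chord is 14√2.

14√2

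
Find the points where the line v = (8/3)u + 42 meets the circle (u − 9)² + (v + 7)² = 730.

(−18, −6) and (−12, 10)

From the line, v = (126 + 8u)/3. Substituting:
73u² + 2190u + 15768 = 0  ⟹  u² + 30u + 216 = 0
u = −12 or u = −18, giving (−12, 10) and (−18, −6).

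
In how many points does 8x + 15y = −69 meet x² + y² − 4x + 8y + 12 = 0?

Centre (2, −4), r² = 8. Distance² from centre to line = (25)²/289 = 625/289.
Since d² < r², the line cuts the circle twice.

2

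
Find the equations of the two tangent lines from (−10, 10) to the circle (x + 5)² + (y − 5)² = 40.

Write the tangent as mx − y + (10 − m·(−10)) = 0 and set its distance from the centre to 2√10:
(5m − (−5))² = 40(m² + 1)
3m² − 10m + 3 = 0, so m = 3 or m = 1/3.
With m = 3: 3x − y = −40. With m = 1/3: x − 3y = −40.

3x − y = −40 and x − 3y = −40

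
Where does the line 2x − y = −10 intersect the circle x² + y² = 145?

Substitute y = 2x + 10:
5x² + 40x − 45 = 0  ⟹  x² + 8x − 9 = 0
x = 1 or x = −9, giving (1, 12) and (−9, −8).

(−9, −8) and (1, 12)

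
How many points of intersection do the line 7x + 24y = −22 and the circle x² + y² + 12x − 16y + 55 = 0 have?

Substituting the line into the circle gives 625x² + 9908x + 40612 = 0.
Discriminant = (9908)² − 4·625·(40612) = −3361536 < 0.
No real roots: the line does not meet the circle.

0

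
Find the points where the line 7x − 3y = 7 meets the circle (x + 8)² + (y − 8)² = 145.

Express y = (−7 + 7x)/3 and substitute into the circle:
58x² − 290x + 232 = 0  ⟹  x² − 5x + 4 = 0
x = 4 or x = 1, giving (4, 7) and (1, 0).

(1, 0) and (4, 7)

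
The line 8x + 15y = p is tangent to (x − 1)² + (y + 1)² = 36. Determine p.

p = −109 or p = 95

Tangency holds when the distance from the centre (1, −1) to the line equals the radius 6:
|8·1 + 15·(−1) − p| / √289 = 6
|p − (−7)| = 6·17, so p = 95 or p = −109.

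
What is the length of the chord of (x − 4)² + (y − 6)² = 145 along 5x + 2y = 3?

Substitute y = (3 − 5x)/2:
29x² + 58x − 435 = 0  ⟹  x² + 2x − 15 = 0
x = 3 or x = −5, giving (3, −6) and (−5, 14).
|(3, −6) − (−5, 14)| = √((8)² + (−20)²) = 4√29.

4√29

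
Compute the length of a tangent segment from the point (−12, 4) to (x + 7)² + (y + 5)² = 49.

With centre O = (−7, −5), |OP|² = 106 and r² = 49.
By the tangent–radius right angle, tangent length = √(|PO|² − r²) = √57.

√57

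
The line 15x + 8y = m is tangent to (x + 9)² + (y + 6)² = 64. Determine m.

m = −319 or m = −47

The line touches the circle iff its distance from (−9, −6) is 8:
|15·(−9) + 8·(−6) − m| / √289 = 8
|m − (−183)| = 8·17, so m = −47 or m = −319.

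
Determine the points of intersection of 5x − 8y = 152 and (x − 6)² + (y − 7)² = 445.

Substitute y = (−152 + 5x)/8:
89x² − 2848x + 17088 = 0  ⟹  x² − 32x + 192 = 0
x = 24 or x = 8, giving (24, −4) and (8, −14).

(8, −14) and (24, −4)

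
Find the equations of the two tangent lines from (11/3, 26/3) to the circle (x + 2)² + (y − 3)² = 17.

4x − y = 6 and x − 4y = −31

Write the tangent as mx − y + (26/3 − m·(11/3)) = 0 and set its distance from the centre to √17:
(−17/3m − (−17/3))² = 17(m² + 1)
4m² − 17m + 4 = 0, so m = 4 or m = 1/4.
With m = 4: 4x − y = 6. With m = 1/4: x − 4y = −31.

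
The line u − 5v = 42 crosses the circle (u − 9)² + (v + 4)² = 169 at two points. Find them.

Express v = (−42 + u)/5 and substitute into the circle:
26u² − 494u − 1716 = 0  ⟹  u² − 19u − 66 = 0
u = 22 or u = −3, giving (22, −4) and (−3, −9).

(−3, −9) and (22, −4)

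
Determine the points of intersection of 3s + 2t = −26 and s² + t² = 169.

Express t = (−26 − 3s)/2 and substitute into the circle:
13s² + 156s = 0  ⟹  s² + 12s = 0
s = 0 or s = −12, giving (0, −13) and (−12, 5).

(−12, 5) and (0, −13)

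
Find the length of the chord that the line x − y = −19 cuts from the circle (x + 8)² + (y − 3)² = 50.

Express y = x + 19 and substitute into the circle:
2x² + 48x + 270 = 0  ⟹  x² + 24x + 135 = 0
x = −9 or x = −15, giving (−9, 10) and (−15, 4).
|(−9, 10) − (−15, 4)| = √((6)² + (6)²) = 6√2.

6√2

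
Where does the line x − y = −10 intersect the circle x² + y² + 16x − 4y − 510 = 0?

Express y = x + 10 and substitute into the circle:
2x² + 32x − 450 = 0  ⟹  x² + 16x − 225 = 0
x = 9 or x = −25, giving (9, 19) and (−25, −15).

(−25, −15) and (9, 19)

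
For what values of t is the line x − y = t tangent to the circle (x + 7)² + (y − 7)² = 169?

t = −14 ± 13√2

Tangency holds when the distance from the centre (−7, 7) to the line equals the radius 13:
|1·(−7) − 1·7 − t| / √2 = 13
|t − (−14)| = 13√2.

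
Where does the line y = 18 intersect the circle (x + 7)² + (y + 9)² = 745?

Express y = 18 and substitute into the circle:
x² + 14x + 33 = 0
x = −3 or x = −11, giving (−3, 18) and (−11, 18).

(−11, 18) and (−3, 18)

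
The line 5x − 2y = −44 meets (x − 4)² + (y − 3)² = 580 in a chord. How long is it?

From the line, y = (44 + 5x)/2. Substituting:
29x² + 348x − 812 = 0  ⟹  x² + 12x − 28 = 0
x = 2 or x = −14, giving (2, 27) and (−14, −13).
Chord length = distance between (2, 27) and (−14, −13) = √1856 = 8√29.

8√29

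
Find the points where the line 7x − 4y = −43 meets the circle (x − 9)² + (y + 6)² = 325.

From the line, y = (43 + 7x)/4. Substituting:
65x² + 650x + 585 = 0  ⟹  x² + 10x + 9 = 0
x = −1 or x = −9, giving (−1, 9) and (−9, −5).

(−9, −5) and (−1, 9)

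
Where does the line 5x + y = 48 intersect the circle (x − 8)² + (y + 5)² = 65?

(9, 3) and (12, −12)

Express y = −5x + 48 and substitute into the circle:
26x² − 546x + 2808 = 0  ⟹  x² − 21x + 108 = 0
x = 12 or x = 9, giving (12, −12) and (9, 3).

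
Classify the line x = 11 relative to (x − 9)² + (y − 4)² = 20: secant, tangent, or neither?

d² = (1·9 + 0·4 − (11))² = 4; r² = 20.
Since d² < r², the line cuts the circle twice.

secant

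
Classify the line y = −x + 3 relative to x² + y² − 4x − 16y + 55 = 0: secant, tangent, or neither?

Substituting the line into the circle gives 2x² + 6x + 16 = 0.
Discriminant = (6)² − 4·2·(16) = −92 < 0.
No real roots: the line does not meet the circle.

neither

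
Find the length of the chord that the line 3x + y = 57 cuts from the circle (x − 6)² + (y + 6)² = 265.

Express y = −3x + 57 and substitute into the circle:
10x² − 390x + 3740 = 0  ⟹  x² − 39x + 374 = 0
x = 22 or x = 17, giving (22, −9) and (17, 6).
Chord length = distance between (22, −9) and (17, 6) = √250 = 5√10.

5√10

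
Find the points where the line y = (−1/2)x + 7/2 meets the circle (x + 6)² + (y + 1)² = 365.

(−19, 13) and (13, −3)

Express y = (7 − x)/2 and substitute into the circle:
5x² + 30x − 1235 = 0  ⟹  x² + 6x − 247 = 0
x = 13 or x = −19, giving (13, −3) and (−19, 13).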